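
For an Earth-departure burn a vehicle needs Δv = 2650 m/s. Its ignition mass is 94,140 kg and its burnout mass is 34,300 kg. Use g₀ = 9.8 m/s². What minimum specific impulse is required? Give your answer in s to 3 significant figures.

Isp ≈ 268 s

ln(m₀/m_f) = ln(94140/34300) = ln(2.745) = 1.0096.
v_e = Δv / ln(m₀/m_f) = 2650 / 1.0096 = 2624.7 m/s.
Isp = v_e / g₀ = 2624.7 / 9.8 = 267.8 s.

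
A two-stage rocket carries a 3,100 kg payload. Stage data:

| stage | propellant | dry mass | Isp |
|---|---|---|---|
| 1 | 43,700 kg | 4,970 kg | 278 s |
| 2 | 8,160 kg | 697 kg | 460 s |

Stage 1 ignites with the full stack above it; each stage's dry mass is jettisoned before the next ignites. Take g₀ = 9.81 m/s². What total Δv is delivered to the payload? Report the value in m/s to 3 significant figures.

Δv ≈ 8660 m/s

Ignition mass of stage 1 = 43,700+4,970 + 8,160+697 + 3,100 = 60,627 kg.
Stage 1: m₀ = 60,627 kg, m_f = 60,627 − 43,700 = 16,927 kg; Δv = 278×9.81×ln(3.582) = 2727.2×1.2758 ≈ 3479 m/s.
Stage 2: m₀ = 11,957 kg, m_f = 11,957 − 8,160 = 3,797 kg; Δv = 460×9.81×ln(3.149) = 4512.6×1.1471 ≈ 5176 m/s.
Total Δv = 3479 + 5176 = 8655 m/s.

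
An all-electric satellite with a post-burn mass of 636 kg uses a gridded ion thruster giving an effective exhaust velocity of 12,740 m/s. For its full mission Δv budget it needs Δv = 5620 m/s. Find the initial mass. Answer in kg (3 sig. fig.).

initial mass ≈ 989 kg

m₀/m_f = exp(Δv / v_e) = exp(5620 / 12740.0) = exp(0.4411) = 1.5545.
m₀ = m_f × 1.5545 = 636 × 1.5545 = 988.662 kg.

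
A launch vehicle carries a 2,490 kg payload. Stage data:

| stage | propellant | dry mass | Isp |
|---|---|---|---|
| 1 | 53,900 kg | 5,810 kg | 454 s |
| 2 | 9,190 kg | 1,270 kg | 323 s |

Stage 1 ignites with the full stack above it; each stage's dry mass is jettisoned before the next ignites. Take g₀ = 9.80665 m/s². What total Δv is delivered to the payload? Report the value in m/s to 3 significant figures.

Δv ≈ 9950 m/s

Ignition mass of stage 1 = 53,900+5,810 + 9,190+1,270 + 2,490 = 72,660 kg.
Stage 1: m₀ = 72,660 kg, m_f = 72,660 − 53,900 = 18,760 kg; Δv = 454×9.80665×ln(3.873) = 4452.2×1.3541 ≈ 6029 m/s.
Stage 2: m₀ = 12,950 kg, m_f = 12,950 − 9,190 = 3,760 kg; Δv = 323×9.80665×ln(3.444) = 3167.5×1.2367 ≈ 3917 m/s.
Total Δv = 6029 + 3917 = 9946 m/s.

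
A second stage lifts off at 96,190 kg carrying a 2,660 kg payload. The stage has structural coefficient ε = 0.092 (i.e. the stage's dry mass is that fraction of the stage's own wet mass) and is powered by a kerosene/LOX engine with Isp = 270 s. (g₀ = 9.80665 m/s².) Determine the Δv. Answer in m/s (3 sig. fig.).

Δv ≈ 5680 m/s

Stage wet mass = m₀ − payload = 96,190 − 2,660 = 93,530 kg.
Stage dry mass = ε × stage wet mass = 0.092 × 93,530 = 8,604.76 kg.
Burnout mass m_f = stage dry + payload = 8,604.76 + 2,660 = 11,264.76 kg.
v_e = Isp · g₀ = 270 × 9.80665 = 2647.8 m/s.
Rocket equation: Δv = v_e · ln(96,190/11,264.76) = 2647.8 × ln(8.539) = 2647.8 × 2.1446 ≈ 5679 m/s.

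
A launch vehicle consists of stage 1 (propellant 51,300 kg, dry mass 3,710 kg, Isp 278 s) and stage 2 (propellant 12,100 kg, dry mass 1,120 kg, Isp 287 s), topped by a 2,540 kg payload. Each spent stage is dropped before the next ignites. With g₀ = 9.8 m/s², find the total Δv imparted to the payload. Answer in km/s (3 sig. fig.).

Δv ≈ 7.62 km/s

Ignition mass of stage 1 = 51,300+3,710 + 12,100+1,120 + 2,540 = 70,770 kg.
Stage 1: m₀ = 70,770 kg, m_f = 70,770 − 51,300 = 19,470 kg; Δv = 278×9.8×ln(3.635) = 2724.4×1.2906 ≈ 3516 m/s.
Stage 2: m₀ = 15,760 kg, m_f = 15,760 − 12,100 = 3,660 kg; Δv = 287×9.8×ln(4.306) = 2812.6×1.4600 ≈ 4106 m/s.
Total Δv = 3516 + 4106 = 7622 m/s.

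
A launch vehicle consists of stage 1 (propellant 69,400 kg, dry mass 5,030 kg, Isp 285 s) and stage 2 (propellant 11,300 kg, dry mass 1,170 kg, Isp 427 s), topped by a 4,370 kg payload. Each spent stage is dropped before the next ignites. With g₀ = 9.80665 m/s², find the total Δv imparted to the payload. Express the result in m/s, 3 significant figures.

Ignition mass of stage 1 = 69,400+5,030 + 11,300+1,170 + 4,370 = 91,270 kg.
Stage 1: m₀ = 91,270 kg, m_f = 91,270 − 69,400 = 21,870 kg; Δv = 285×9.80665×ln(4.173) = 2794.9×1.4287 ≈ 3993 m/s.
Stage 2: m₀ = 16,840 kg, m_f = 16,840 − 11,300 = 5,540 kg; Δv = 427×9.80665×ln(3.04) = 4187.4×1.1118 ≈ 4655 m/s.
Total Δv = 3993 + 4655 = 8648 m/s.

Δv ≈ 8650 m/s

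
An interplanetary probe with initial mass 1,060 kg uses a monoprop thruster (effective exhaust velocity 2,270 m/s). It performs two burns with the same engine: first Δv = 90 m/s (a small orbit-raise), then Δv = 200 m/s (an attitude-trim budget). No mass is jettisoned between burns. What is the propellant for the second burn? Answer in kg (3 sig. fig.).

propellant for the second burn ≈ 85.9 kg

After the first burn: m = 1060 × exp(−90/2270.0) = 1060 × 0.96113 = 1,018.8 kg.
After the second burn: m = 1,018.8 × exp(−200/2270.0) = 1,018.8 × 0.91566 = 932.874 kg.
Second-burn propellant = 1,018.8 − 932.874 = 85.926 kg.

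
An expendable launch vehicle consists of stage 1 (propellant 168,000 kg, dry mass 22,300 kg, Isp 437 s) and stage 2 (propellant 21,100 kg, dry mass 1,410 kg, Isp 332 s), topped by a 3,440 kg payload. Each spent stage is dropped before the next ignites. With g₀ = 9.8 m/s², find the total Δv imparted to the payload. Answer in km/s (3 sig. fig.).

Ignition mass of stage 1 = 168,000+22,300 + 21,100+1,410 + 3,440 = 216,250 kg.
Stage 1: m₀ = 216,250 kg, m_f = 216,250 − 168,000 = 48,250 kg; Δv = 437×9.8×ln(4.482) = 4282.6×1.5000 ≈ 6424 m/s.
Stage 2: m₀ = 25,950 kg, m_f = 25,950 − 21,100 = 4,850 kg; Δv = 332×9.8×ln(5.351) = 3253.6×1.6772 ≈ 5457 m/s.
Total Δv = 6424 + 5457 = 11881 m/s.

Δv ≈ 11.9 km/s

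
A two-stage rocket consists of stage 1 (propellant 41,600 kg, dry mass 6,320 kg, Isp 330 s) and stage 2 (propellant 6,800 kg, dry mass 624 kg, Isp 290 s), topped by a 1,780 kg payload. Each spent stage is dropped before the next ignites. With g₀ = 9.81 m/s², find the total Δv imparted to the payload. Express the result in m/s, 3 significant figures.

Ignition mass of stage 1 = 41,600+6,320 + 6,800+624 + 1,780 = 57,124 kg.
Stage 1: m₀ = 57,124 kg, m_f = 57,124 − 41,600 = 15,524 kg; Δv = 330×9.81×ln(3.68) = 3237.3×1.3028 ≈ 4218 m/s.
Stage 2: m₀ = 9,204 kg, m_f = 9,204 − 6,800 = 2,404 kg; Δv = 290×9.81×ln(3.829) = 2844.9×1.3425 ≈ 3819 m/s.
Total Δv = 4218 + 3819 = 8037 m/s.

Δv ≈ 8040 m/s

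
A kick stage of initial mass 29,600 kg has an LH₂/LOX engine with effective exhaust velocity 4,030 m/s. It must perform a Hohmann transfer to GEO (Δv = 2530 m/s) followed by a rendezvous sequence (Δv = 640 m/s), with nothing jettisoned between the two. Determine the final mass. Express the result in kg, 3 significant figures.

After the first burn: m = 29600 × exp(−2530/4030.0) = 29600 × 0.53377 = 15,799.6 kg.
After the second burn: m = 15,799.6 × exp(−640/4030.0) = 15,799.6 × 0.85316 = 13,479.6 kg.

final mass ≈ 13500 kg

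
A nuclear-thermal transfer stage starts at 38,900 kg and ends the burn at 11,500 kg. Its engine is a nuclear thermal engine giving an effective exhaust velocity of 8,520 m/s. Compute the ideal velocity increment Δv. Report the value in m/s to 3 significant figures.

Δv ≈ 10400 m/s

By the Tsiolkovsky rocket equation, Δv = v_e · ln(m₀/m_f) = 8520.0 × ln(3.383) = 8520.0 × 1.2186 ≈ 10382.9 m/s.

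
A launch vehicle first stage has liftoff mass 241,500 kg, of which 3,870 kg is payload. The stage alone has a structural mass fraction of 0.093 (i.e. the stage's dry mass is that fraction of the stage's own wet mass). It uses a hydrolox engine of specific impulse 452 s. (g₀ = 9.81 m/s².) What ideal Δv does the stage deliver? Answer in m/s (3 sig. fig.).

Stage wet mass = m₀ − payload = 241,500 − 3,870 = 237,630 kg.
Stage dry mass = ε × stage wet mass = 0.093 × 237,630 = 22,099.6 kg.
Burnout mass m_f = stage dry + payload = 22,099.6 + 3,870 = 25,969.6 kg.
v_e = Isp · g₀ = 452 × 9.81 = 4434.1 m/s.
Δv = v_e · ln(241,500/25,969.6) = 4434.1 × ln(9.299) = 4434.1 × 2.2299 ≈ 9888 m/s.

Δv ≈ 9890 m/s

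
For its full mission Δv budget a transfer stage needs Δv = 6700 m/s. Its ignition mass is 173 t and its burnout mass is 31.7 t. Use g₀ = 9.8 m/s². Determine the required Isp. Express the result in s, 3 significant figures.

Isp ≈ 403 s

ln(m₀/m_f) = ln(173000/31700) = ln(5.457) = 1.6970.
v_e = Δv / ln(m₀/m_f) = 6700 / 1.6970 = 3948.2 m/s.
Isp = v_e / g₀ = 3948.2 / 9.8 = 402.9 s.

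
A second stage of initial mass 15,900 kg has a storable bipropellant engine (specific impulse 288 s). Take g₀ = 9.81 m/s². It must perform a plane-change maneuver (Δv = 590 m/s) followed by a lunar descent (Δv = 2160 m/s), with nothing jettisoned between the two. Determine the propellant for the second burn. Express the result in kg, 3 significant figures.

propellant for the second burn ≈ 6900 kg

v_e = Isp · g₀ = 288 × 9.81 = 2825.3 m/s.
After the first burn: m = 15900 × exp(−590/2825.3) = 15900 × 0.81153 = 12,903.3 kg.
After the second burn: m = 12,903.3 × exp(−2160/2825.3) = 12,903.3 × 0.46555 = 6,007.13 kg.
Second-burn propellant = 12,903.3 − 6,007.13 = 6,896.17 kg.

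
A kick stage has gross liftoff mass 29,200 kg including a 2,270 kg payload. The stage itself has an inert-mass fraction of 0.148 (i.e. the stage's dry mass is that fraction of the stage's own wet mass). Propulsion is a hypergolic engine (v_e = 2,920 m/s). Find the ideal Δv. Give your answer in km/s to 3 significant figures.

Δv ≈ 4.50 km/s

Stage wet mass = m₀ − payload = 29,200 − 2,270 = 26,930 kg.
Stage dry mass = ε × stage wet mass = 0.148 × 26,930 = 3,985.64 kg.
Burnout mass m_f = stage dry + payload = 3,985.64 + 2,270 = 6,255.64 kg.
Using Δv = v_e ln(m₀/m_f): Δv = v_e · ln(29,200/6,255.64) = 2920.0 × ln(4.668) = 2920.0 × 1.5407 ≈ 4499 m/s.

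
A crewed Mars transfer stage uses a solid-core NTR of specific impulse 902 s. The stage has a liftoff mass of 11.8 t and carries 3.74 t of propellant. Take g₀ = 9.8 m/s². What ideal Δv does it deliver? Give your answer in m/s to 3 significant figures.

Δv ≈ 3370 m/s

v_e = Isp · g₀ = 902 × 9.8 = 8839.6 m/s.
m_f = m₀ − m_prop = 11.8 − 3.74 = 8.06 t.
Δv = v_e · ln(m₀/m_f) = 8839.6 × ln(1.464) = 8839.6 × 0.3812 ≈ 3369.5 m/s.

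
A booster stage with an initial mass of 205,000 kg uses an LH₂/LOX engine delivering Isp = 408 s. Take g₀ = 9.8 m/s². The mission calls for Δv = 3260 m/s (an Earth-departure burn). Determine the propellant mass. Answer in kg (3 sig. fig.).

v_e = Isp · g₀ = 408 × 9.8 = 3998.4 m/s.
Using Δv = v_e ln(m₀/m_f): m₀/m_f = exp(Δv / v_e) = exp(3260 / 3998.4) = exp(0.8153) = 2.2599.
m_f = 205,000 / 2.2599 = 90,712 kg, so propellant = m₀ − m_f = 205,000 − 90,712 = 114,288 kg.

propellant mass ≈ 114000 kg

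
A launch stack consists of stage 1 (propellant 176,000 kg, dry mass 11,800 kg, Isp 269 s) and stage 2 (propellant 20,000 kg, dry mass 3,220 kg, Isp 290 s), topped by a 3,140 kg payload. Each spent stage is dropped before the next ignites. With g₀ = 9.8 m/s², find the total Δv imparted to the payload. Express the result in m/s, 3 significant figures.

Ignition mass of stage 1 = 176,000+11,800 + 20,000+3,220 + 3,140 = 214,160 kg.
Stage 1: m₀ = 214,160 kg, m_f = 214,160 − 176,000 = 38,160 kg; Δv = 269×9.8×ln(5.612) = 2636.2×1.7249 ≈ 4547 m/s.
Stage 2: m₀ = 26,360 kg, m_f = 26,360 − 20,000 = 6,360 kg; Δv = 290×9.8×ln(4.145) = 2842.0×1.4218 ≈ 4041 m/s.
Total Δv = 4547 + 4041 = 8588 m/s.

Δv ≈ 8590 m/s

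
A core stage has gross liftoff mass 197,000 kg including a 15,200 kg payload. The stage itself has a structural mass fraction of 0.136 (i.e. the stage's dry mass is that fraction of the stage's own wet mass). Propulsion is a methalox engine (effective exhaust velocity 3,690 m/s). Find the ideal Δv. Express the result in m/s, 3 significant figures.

Stage wet mass = m₀ − payload = 197,000 − 15,200 = 181,800 kg.
Stage dry mass = ε × stage wet mass = 0.136 × 181,800 = 24,724.8 kg.
Burnout mass m_f = stage dry + payload = 24,724.8 + 15,200 = 39,924.8 kg.
Δv = v_e · ln(197,000/39,924.8) = 3690.0 × ln(4.934) = 3690.0 × 1.5962 ≈ 5890 m/s.

Δv ≈ 5890 m/s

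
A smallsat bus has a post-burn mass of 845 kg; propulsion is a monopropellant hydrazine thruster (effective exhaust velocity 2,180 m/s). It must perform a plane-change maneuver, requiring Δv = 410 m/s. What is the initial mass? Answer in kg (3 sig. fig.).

initial mass ≈ 1020 kg

By the Tsiolkovsky rocket equation, m₀/m_f = exp(Δv / v_e) = exp(410 / 2180.0) = exp(0.1881) = 1.2069.
m₀ = m_f × 1.2069 = 845 × 1.2069 = 1,019.83 kg.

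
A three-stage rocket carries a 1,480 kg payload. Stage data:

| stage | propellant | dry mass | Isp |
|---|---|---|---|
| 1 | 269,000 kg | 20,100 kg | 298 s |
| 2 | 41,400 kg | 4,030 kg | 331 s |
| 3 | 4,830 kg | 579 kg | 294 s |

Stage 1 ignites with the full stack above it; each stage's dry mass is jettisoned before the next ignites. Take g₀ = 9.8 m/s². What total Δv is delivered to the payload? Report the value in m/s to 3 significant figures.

Δv ≈ 13100 m/s

Ignition mass of stage 1 = 269,000+20,100 + 41,400+4,030 + 4,830+579 + 1,480 = 341,419 kg.
Stage 1: m₀ = 341,419 kg, m_f = 341,419 − 269,000 = 72,419 kg; Δv = 298×9.8×ln(4.714) = 2920.4×1.5506 ≈ 4528 m/s.
Stage 2: m₀ = 52,319 kg, m_f = 52,319 − 41,400 = 10,919 kg; Δv = 331×9.8×ln(4.792) = 3243.8×1.5669 ≈ 5083 m/s.
Stage 3: m₀ = 6,889 kg, m_f = 6,889 − 4,830 = 2,059 kg; Δv = 294×9.8×ln(3.346) = 2881.2×1.2077 ≈ 3480 m/s.
Total Δv = 4528 + 5083 + 3480 = 13091 m/s.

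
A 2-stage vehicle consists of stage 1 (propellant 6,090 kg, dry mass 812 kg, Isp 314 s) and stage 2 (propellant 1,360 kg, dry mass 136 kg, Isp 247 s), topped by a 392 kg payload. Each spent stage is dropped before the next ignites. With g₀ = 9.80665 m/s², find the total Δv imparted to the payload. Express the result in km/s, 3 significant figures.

Ignition mass of stage 1 = 6,090+812 + 1,360+136 + 392 = 8,790 kg.
Stage 1: m₀ = 8,790 kg, m_f = 8,790 − 6,090 = 2,700 kg; Δv = 314×9.80665×ln(3.256) = 3079.3×1.1804 ≈ 3635 m/s.
Stage 2: m₀ = 1,888 kg, m_f = 1,888 − 1,360 = 528 kg; Δv = 247×9.80665×ln(3.576) = 2422.2×1.2742 ≈ 3086 m/s.
Total Δv = 3635 + 3086 = 6721 m/s.

Δv ≈ 6.72 km/s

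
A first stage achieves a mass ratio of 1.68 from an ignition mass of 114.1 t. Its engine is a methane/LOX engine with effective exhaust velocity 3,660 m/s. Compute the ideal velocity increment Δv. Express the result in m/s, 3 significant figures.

Δv ≈ 1900 m/s

By the Tsiolkovsky rocket equation, Δv = v_e · ln(1.68) = 3660.0 × 0.5188 ≈ 1898.8 m/s.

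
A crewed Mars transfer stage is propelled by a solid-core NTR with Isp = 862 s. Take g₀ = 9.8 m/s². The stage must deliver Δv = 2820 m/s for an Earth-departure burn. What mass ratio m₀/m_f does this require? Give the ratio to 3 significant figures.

mass ratio ≈ 1.40

v_e = Isp · g₀ = 862 × 9.8 = 8447.6 m/s.
m₀/m_f = exp(Δv / v_e) = exp(2820 / 8447.6) = exp(0.3338) = 1.3963.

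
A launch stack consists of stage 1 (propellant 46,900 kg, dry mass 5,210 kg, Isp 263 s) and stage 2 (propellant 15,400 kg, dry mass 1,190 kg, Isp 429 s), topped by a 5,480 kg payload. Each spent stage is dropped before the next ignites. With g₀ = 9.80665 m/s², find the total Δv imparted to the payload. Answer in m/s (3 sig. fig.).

Δv ≈ 7610 m/s

Ignition mass of stage 1 = 46,900+5,210 + 15,400+1,190 + 5,480 = 74,180 kg.
Stage 1: m₀ = 74,180 kg, m_f = 74,180 − 46,900 = 27,280 kg; Δv = 263×9.80665×ln(2.719) = 2579.1×1.0003 ≈ 2580 m/s.
Stage 2: m₀ = 22,070 kg, m_f = 22,070 − 15,400 = 6,670 kg; Δv = 429×9.80665×ln(3.309) = 4207.1×1.1966 ≈ 5034 m/s.
Total Δv = 2580 + 5034 = 7614 m/s.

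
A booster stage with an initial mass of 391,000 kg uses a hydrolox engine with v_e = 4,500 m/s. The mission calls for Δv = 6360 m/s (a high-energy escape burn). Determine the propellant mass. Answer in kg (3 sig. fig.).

Rocket equation: m₀/m_f = exp(Δv / v_e) = exp(6360 / 4500.0) = exp(1.4133) = 4.1096.
m_f = 391,000 / 4.1096 = 95,143.1 kg, so propellant = m₀ − m_f = 391,000 − 95,143.1 = 295,856.9 kg.

propellant mass ≈ 296000 kg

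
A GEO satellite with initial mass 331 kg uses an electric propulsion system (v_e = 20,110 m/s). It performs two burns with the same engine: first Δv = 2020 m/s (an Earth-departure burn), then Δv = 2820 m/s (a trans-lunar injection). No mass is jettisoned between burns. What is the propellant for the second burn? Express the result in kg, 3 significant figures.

propellant for the second burn ≈ 39.2 kg

After the first burn: m = 331 × exp(−2020/20110.0) = 331 × 0.90443 = 299.366 kg.
After the second burn: m = 299.366 × exp(−2820/20110.0) = 299.366 × 0.86916 = 260.197 kg.
Second-burn propellant = 299.366 − 260.197 = 39.169 kg.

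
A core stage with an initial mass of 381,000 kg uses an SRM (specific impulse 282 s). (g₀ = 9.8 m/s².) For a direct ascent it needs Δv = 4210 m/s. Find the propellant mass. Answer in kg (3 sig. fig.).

propellant mass ≈ 298000 kg

v_e = Isp · g₀ = 282 × 9.8 = 2763.6 m/s.
m₀/m_f = exp(Δv / v_e) = exp(4210 / 2763.6) = exp(1.5234) = 4.5877.
m_f = 381,000 / 4.5877 = 83,048.2 kg, so propellant = m₀ − m_f = 381,000 − 83,048.2 = 297,951.8 kg.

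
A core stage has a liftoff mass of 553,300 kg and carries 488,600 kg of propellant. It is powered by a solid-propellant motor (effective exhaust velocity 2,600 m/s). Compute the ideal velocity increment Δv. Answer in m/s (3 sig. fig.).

Δv ≈ 5580 m/s

m_f = m₀ − m_prop = 553,300 − 488,600 = 64,700 kg.
Δv = v_e · ln(m₀/m_f) = 2600.0 × ln(8.552) = 2600.0 × 2.1461 ≈ 5580.0 m/s.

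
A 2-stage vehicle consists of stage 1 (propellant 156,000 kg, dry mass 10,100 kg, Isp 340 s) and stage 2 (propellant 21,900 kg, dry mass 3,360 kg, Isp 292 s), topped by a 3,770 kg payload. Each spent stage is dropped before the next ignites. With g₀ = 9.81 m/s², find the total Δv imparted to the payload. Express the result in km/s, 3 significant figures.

Ignition mass of stage 1 = 156,000+10,100 + 21,900+3,360 + 3,770 = 195,130 kg.
Stage 1: m₀ = 195,130 kg, m_f = 195,130 − 156,000 = 39,130 kg; Δv = 340×9.81×ln(4.987) = 3335.4×1.6068 ≈ 5359 m/s.
Stage 2: m₀ = 29,030 kg, m_f = 29,030 − 21,900 = 7,130 kg; Δv = 292×9.81×ln(4.072) = 2864.5×1.4040 ≈ 4022 m/s.
Total Δv = 5359 + 4022 = 9381 m/s.

Δv ≈ 9.38 km/s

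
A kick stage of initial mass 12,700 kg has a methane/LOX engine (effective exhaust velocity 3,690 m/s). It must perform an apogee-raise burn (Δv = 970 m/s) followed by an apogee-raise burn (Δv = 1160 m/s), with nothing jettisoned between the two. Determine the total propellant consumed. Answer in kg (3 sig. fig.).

total propellant consumed ≈ 5570 kg

After the first burn: m = 12700 × exp(−970/3690.0) = 12700 × 0.76884 = 9,764.27 kg.
After the second burn: m = 9,764.27 × exp(−1160/3690.0) = 9,764.27 × 0.73025 = 7,130.36 kg.
Total propellant = m₀ − m_final = 12700 − 7,130.36 = 5,569.64 kg.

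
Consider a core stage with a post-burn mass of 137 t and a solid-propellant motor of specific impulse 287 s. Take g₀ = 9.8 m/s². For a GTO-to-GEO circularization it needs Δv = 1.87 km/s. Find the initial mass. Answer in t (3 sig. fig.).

v_e = Isp · g₀ = 287 × 9.8 = 2812.6 m/s.
By the Tsiolkovsky rocket equation, m₀/m_f = exp(Δv / v_e) = exp(1870 / 2812.6) = exp(0.6649) = 1.9442.
m₀ = m_f × 1.9442 = 137 × 1.9442 = 266.355 t.

initial mass ≈ 266 t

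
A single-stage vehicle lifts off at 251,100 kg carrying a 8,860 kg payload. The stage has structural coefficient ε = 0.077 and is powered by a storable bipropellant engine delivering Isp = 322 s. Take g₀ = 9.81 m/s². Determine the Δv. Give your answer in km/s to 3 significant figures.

Stage wet mass = m₀ − payload = 251,100 − 8,860 = 242,240 kg.
Stage dry mass = ε × stage wet mass = 0.077 × 242,240 = 18,652.5 kg.
Burnout mass m_f = stage dry + payload = 18,652.5 + 8,860 = 27,512.5 kg.
v_e = Isp · g₀ = 322 × 9.81 = 3158.8 m/s.
Δv = v_e · ln(251,100/27,512.5) = 3158.8 × ln(9.127) = 3158.8 × 2.2112 ≈ 6985 m/s.

Δv ≈ 6.98 km/s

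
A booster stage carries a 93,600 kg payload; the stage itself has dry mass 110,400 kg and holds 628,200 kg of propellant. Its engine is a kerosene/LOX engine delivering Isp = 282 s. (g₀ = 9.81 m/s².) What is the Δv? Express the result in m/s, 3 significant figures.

v_e = Isp · g₀ = 282 × 9.81 = 2766.4 m/s.
m₀ = payload + dry + propellant = 93,600 + 110,400 + 628,200 = 832,200 kg.
m_f = payload + dry = 93,600 + 110,400 = 204,000 kg.
Δv = v_e · ln(m₀/m_f) = 2766.4 × ln(4.079) = 2766.4 × 1.4060 ≈ 3889.5 m/s.

Δv ≈ 3890 m/s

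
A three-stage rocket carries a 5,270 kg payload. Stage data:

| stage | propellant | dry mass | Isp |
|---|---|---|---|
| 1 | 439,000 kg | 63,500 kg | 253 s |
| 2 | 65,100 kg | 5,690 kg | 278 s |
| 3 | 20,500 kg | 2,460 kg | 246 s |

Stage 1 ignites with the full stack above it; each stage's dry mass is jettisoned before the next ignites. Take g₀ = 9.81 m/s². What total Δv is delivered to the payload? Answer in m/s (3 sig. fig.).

Ignition mass of stage 1 = 439,000+63,500 + 65,100+5,690 + 20,500+2,460 + 5,270 = 601,520 kg.
Stage 1: m₀ = 601,520 kg, m_f = 601,520 − 439,000 = 162,520 kg; Δv = 253×9.81×ln(3.701) = 2481.9×1.3087 ≈ 3248 m/s.
Stage 2: m₀ = 99,020 kg, m_f = 99,020 − 65,100 = 33,920 kg; Δv = 278×9.81×ln(2.919) = 2727.2×1.0713 ≈ 2922 m/s.
Stage 3: m₀ = 28,230 kg, m_f = 28,230 − 20,500 = 7,730 kg; Δv = 246×9.81×ln(3.652) = 2413.3×1.2953 ≈ 3126 m/s.
Total Δv = 3248 + 2922 + 3126 = 9296 m/s.

Δv ≈ 9300 m/s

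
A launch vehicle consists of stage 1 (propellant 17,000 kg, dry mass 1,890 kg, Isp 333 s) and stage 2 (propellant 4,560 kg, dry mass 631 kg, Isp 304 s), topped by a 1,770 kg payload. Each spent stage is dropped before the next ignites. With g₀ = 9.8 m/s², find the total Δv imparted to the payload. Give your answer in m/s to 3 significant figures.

Ignition mass of stage 1 = 17,000+1,890 + 4,560+631 + 1,770 = 25,851 kg.
Stage 1: m₀ = 25,851 kg, m_f = 25,851 − 17,000 = 8,851 kg; Δv = 333×9.8×ln(2.921) = 3263.4×1.0718 ≈ 3498 m/s.
Stage 2: m₀ = 6,961 kg, m_f = 6,961 − 4,560 = 2,401 kg; Δv = 304×9.8×ln(2.899) = 2979.2×1.0644 ≈ 3171 m/s.
Total Δv = 3498 + 3171 = 6669 m/s.

Δv ≈ 6670 m/s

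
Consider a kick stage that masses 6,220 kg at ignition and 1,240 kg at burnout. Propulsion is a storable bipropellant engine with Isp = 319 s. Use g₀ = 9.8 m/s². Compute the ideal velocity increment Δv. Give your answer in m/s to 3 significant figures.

Δv ≈ 5040 m/s

v_e = Isp · g₀ = 319 × 9.8 = 3126.2 m/s.
Rocket equation: Δv = v_e · ln(m₀/m_f) = 3126.2 × ln(5.016) = 3126.2 × 1.6127 ≈ 5041.5 m/s.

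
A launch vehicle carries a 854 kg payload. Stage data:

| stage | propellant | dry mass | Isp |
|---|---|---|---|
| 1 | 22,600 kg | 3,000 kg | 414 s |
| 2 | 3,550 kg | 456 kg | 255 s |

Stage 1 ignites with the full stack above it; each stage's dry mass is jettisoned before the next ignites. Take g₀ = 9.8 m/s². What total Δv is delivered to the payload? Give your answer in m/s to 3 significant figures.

Δv ≈ 8770 m/s

Ignition mass of stage 1 = 22,600+3,000 + 3,550+456 + 854 = 30,460 kg.
Stage 1: m₀ = 30,460 kg, m_f = 30,460 − 22,600 = 7,860 kg; Δv = 414×9.8×ln(3.875) = 4057.2×1.3546 ≈ 5496 m/s.
Stage 2: m₀ = 4,860 kg, m_f = 4,860 − 3,550 = 1,310 kg; Δv = 255×9.8×ln(3.71) = 2499.0×1.3110 ≈ 3276 m/s.
Total Δv = 5496 + 3276 = 8772 m/s.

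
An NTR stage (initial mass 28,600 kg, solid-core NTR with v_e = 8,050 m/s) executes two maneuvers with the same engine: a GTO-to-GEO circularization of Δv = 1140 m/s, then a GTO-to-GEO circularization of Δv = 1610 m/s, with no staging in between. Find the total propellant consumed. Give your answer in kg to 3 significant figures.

total propellant consumed ≈ 8280 kg

After the first burn: m = 28600 × exp(−1140/8050.0) = 28600 × 0.86796 = 24,823.7 kg.
After the second burn: m = 24,823.7 × exp(−1610/8050.0) = 24,823.7 × 0.81873 = 20,323.9 kg.
Total propellant = m₀ − m_final = 28600 − 20,323.9 = 8,276.1 kg.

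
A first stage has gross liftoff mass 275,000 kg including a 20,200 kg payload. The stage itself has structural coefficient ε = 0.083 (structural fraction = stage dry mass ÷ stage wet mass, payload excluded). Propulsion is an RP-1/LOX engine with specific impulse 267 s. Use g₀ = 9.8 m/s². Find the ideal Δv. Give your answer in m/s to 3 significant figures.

Stage wet mass = m₀ − payload = 275,000 − 20,200 = 254,800 kg.
Stage dry mass = ε × stage wet mass = 0.083 × 254,800 = 21,148.4 kg.
Burnout mass m_f = stage dry + payload = 21,148.4 + 20,200 = 41,348.4 kg.
v_e = Isp · g₀ = 267 × 9.8 = 2616.6 m/s.
Rocket equation: Δv = v_e · ln(275,000/41,348.4) = 2616.6 × ln(6.651) = 2616.6 × 1.8947 ≈ 4958 m/s.

Δv ≈ 4960 m/s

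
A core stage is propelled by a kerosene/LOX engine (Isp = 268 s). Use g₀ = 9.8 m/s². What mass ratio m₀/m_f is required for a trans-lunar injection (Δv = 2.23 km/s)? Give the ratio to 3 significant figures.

mass ratio ≈ 2.34

v_e = Isp · g₀ = 268 × 9.8 = 2626.4 m/s.
m₀/m_f = exp(Δv / v_e) = exp(2230 / 2626.4) = exp(0.8491) = 2.3375.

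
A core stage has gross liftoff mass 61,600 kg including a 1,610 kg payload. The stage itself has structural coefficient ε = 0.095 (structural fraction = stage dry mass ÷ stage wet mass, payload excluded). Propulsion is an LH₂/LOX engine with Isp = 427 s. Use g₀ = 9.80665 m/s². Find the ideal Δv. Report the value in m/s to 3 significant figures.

Stage wet mass = m₀ − payload = 61,600 − 1,610 = 59,990 kg.
Stage dry mass = ε × stage wet mass = 0.095 × 59,990 = 5,699.05 kg.
Burnout mass m_f = stage dry + payload = 5,699.05 + 1,610 = 7,309.05 kg.
v_e = Isp · g₀ = 427 × 9.80665 = 4187.4 m/s.
By the Tsiolkovsky rocket equation, Δv = v_e · ln(61,600/7,309.05) = 4187.4 × ln(8.428) = 4187.4 × 2.1315 ≈ 8926 m/s.

Δv ≈ 8930 m/s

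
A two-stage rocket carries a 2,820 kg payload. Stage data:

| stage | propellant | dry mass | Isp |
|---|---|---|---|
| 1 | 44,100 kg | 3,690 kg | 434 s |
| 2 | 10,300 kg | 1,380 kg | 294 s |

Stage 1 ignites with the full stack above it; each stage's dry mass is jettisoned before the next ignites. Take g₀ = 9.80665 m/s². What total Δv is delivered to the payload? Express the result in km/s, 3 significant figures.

Δv ≈ 8.81 km/s

Ignition mass of stage 1 = 44,100+3,690 + 10,300+1,380 + 2,820 = 62,290 kg.
Stage 1: m₀ = 62,290 kg, m_f = 62,290 − 44,100 = 18,190 kg; Δv = 434×9.80665×ln(3.424) = 4256.1×1.2309 ≈ 5239 m/s.
Stage 2: m₀ = 14,500 kg, m_f = 14,500 − 10,300 = 4,200 kg; Δv = 294×9.80665×ln(3.452) = 2883.2×1.2391 ≈ 3572 m/s.
Total Δv = 5239 + 3572 = 8811 m/s.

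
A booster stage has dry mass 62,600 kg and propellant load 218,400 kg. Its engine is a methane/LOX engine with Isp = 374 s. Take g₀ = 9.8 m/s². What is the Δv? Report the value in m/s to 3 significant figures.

Δv ≈ 5500 m/s

v_e = Isp · g₀ = 374 × 9.8 = 3665.2 m/s.
m₀ = m_dry + m_prop = 62,600 + 218,400 = 281,000 kg.
Using Δv = v_e ln(m₀/m_f): Δv = v_e · ln(m₀/m_f) = 3665.2 × ln(4.489) = 3665.2 × 1.5016 ≈ 5503.6 m/s.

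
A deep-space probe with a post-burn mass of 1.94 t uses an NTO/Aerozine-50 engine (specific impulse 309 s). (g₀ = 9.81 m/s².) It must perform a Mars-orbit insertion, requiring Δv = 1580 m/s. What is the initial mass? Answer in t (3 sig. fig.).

initial mass ≈ 3.27 t

v_e = Isp · g₀ = 309 × 9.81 = 3031.3 m/s.
Rocket equation: m₀/m_f = exp(Δv / v_e) = exp(1580 / 3031.3) = exp(0.5212) = 1.6841.
m₀ = m_f × 1.6841 = 1.94 × 1.6841 = 3.26715 t.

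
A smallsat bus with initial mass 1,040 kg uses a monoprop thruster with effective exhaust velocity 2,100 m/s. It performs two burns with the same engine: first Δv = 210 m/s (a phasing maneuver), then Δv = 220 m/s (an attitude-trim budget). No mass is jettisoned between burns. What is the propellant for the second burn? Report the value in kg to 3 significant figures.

propellant for the second burn ≈ 93.6 kg

After the first burn: m = 1040 × exp(−210/2100.0) = 1040 × 0.90484 = 941.034 kg.
After the second burn: m = 941.034 × exp(−220/2100.0) = 941.034 × 0.90054 = 847.439 kg.
Second-burn propellant = 941.034 − 847.439 = 93.595 kg.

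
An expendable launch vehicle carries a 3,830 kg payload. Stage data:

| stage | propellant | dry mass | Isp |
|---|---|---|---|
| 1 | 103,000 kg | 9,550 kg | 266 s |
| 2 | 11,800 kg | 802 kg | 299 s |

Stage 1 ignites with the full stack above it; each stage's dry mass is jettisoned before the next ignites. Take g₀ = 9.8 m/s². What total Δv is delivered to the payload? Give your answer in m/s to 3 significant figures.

Ignition mass of stage 1 = 103,000+9,550 + 11,800+802 + 3,830 = 128,982 kg.
Stage 1: m₀ = 128,982 kg, m_f = 128,982 − 103,000 = 25,982 kg; Δv = 266×9.8×ln(4.964) = 2606.8×1.6023 ≈ 4177 m/s.
Stage 2: m₀ = 16,432 kg, m_f = 16,432 − 11,800 = 4,632 kg; Δv = 299×9.8×ln(3.547) = 2930.2×1.2662 ≈ 3710 m/s.
Total Δv = 4177 + 3710 = 7887 m/s.

Δv ≈ 7890 m/s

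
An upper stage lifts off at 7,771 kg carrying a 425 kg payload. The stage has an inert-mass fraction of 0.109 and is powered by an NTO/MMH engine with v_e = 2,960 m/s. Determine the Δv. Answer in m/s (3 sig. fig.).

Δv ≈ 5470 m/s

Stage wet mass = m₀ − payload = 7,771 − 425 = 7,346 kg.
Stage dry mass = ε × stage wet mass = 0.109 × 7,346 = 800.714 kg.
Burnout mass m_f = stage dry + payload = 800.714 + 425 = 1,225.714 kg.
From the ideal rocket equation, Δv = v_e · ln(7,771/1,225.714) = 2960.0 × ln(6.34) = 2960.0 × 1.8469 ≈ 5467 m/s.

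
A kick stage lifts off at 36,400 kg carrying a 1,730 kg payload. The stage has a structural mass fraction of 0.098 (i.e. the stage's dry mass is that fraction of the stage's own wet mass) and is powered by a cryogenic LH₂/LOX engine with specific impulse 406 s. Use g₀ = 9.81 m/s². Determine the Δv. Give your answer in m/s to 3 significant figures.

Stage wet mass = m₀ − payload = 36,400 − 1,730 = 34,670 kg.
Stage dry mass = ε × stage wet mass = 0.098 × 34,670 = 3,397.66 kg.
Burnout mass m_f = stage dry + payload = 3,397.66 + 1,730 = 5,127.66 kg.
v_e = Isp · g₀ = 406 × 9.81 = 3982.9 m/s.
Using Δv = v_e ln(m₀/m_f): Δv = v_e · ln(36,400/5,127.66) = 3982.9 × ln(7.099) = 3982.9 × 1.9599 ≈ 7806 m/s.

Δv ≈ 7810 m/s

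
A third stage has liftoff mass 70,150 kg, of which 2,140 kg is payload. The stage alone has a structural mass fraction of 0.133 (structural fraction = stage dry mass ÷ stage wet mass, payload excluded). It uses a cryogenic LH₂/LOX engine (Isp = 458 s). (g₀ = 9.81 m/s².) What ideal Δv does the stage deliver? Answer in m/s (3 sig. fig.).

Δv ≈ 8250 m/s

Stage wet mass = m₀ − payload = 70,150 − 2,140 = 68,010 kg.
Stage dry mass = ε × stage wet mass = 0.133 × 68,010 = 9,045.33 kg.
Burnout mass m_f = stage dry + payload = 9,045.33 + 2,140 = 11,185.33 kg.
v_e = Isp · g₀ = 458 × 9.81 = 4493.0 m/s.
Using Δv = v_e ln(m₀/m_f): Δv = v_e · ln(70,150/11,185.33) = 4493.0 × ln(6.272) = 4493.0 × 1.8360 ≈ 8249 m/s.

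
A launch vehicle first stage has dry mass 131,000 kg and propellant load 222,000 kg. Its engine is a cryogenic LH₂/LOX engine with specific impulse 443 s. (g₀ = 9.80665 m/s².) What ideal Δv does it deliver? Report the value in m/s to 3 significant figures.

v_e = Isp · g₀ = 443 × 9.80665 = 4344.3 m/s.
m₀ = m_dry + m_prop = 131,000 + 222,000 = 353,000 kg.
Δv = v_e · ln(m₀/m_f) = 4344.3 × ln(2.695) = 4344.3 × 0.9913 ≈ 4306.4 m/s.

Δv ≈ 4310 m/s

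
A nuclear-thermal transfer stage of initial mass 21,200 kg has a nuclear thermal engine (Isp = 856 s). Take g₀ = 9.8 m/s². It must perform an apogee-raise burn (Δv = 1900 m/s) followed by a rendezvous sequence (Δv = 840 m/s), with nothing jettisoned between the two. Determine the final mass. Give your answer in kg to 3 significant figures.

final mass ≈ 15300 kg

v_e = Isp · g₀ = 856 × 9.8 = 8388.8 m/s.
After the first burn: m = 21200 × exp(−1900/8388.8) = 21200 × 0.79733 = 16,903.4 kg.
After the second burn: m = 16,903.4 × exp(−840/8388.8) = 16,903.4 × 0.90472 = 15,292.8 kg.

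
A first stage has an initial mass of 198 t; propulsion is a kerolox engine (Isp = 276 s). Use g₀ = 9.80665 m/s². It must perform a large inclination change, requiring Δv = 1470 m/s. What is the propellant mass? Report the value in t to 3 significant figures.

propellant mass ≈ 83.0 t

v_e = Isp · g₀ = 276 × 9.80665 = 2706.6 m/s.
From the ideal rocket equation, m₀/m_f = exp(Δv / v_e) = exp(1470 / 2706.6) = exp(0.5431) = 1.7214.
m_f = 198 / 1.7214 = 115.023 t, so propellant = m₀ − m_f = 198 − 115.023 = 82.977 t.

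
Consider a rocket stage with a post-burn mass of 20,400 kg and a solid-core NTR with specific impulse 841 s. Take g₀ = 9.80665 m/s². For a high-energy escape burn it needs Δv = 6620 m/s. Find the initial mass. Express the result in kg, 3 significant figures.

v_e = Isp · g₀ = 841 × 9.80665 = 8247.4 m/s.
From the ideal rocket equation, m₀/m_f = exp(Δv / v_e) = exp(6620 / 8247.4) = exp(0.8027) = 2.2315.
m₀ = m_f × 2.2315 = 20,400 × 2.2315 = 45,522.6 kg.

initial mass ≈ 45500 kg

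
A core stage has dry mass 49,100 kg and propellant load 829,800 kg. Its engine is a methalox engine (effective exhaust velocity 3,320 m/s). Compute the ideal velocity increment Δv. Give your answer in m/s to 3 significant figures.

Δv ≈ 9580 m/s

m₀ = m_dry + m_prop = 49,100 + 829,800 = 878,900 kg.
Δv = v_e · ln(m₀/m_f) = 3320.0 × ln(17.9) = 3320.0 × 2.8848 ≈ 9577.6 m/s.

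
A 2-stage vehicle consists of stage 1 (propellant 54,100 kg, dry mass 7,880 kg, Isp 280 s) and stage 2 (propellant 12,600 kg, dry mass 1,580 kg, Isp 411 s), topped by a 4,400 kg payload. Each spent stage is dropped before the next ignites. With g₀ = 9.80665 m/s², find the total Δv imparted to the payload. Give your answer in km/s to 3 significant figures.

Ignition mass of stage 1 = 54,100+7,880 + 12,600+1,580 + 4,400 = 80,560 kg.
Stage 1: m₀ = 80,560 kg, m_f = 80,560 − 54,100 = 26,460 kg; Δv = 280×9.80665×ln(3.045) = 2745.9×1.1134 ≈ 3057 m/s.
Stage 2: m₀ = 18,580 kg, m_f = 18,580 − 12,600 = 5,980 kg; Δv = 411×9.80665×ln(3.107) = 4030.5×1.1337 ≈ 4569 m/s.
Total Δv = 3057 + 4569 = 7626 m/s.

Δv ≈ 7.63 km/s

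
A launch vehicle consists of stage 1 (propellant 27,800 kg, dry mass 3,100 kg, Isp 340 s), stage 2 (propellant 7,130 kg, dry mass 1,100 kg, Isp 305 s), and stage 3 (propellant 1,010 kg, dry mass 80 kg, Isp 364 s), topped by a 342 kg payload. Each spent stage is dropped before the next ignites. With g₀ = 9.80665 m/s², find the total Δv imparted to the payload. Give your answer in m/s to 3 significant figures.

Ignition mass of stage 1 = 27,800+3,100 + 7,130+1,100 + 1,010+80 + 342 = 40,562 kg.
Stage 1: m₀ = 40,562 kg, m_f = 40,562 − 27,800 = 12,762 kg; Δv = 340×9.80665×ln(3.178) = 3334.3×1.1564 ≈ 3856 m/s.
Stage 2: m₀ = 9,662 kg, m_f = 9,662 − 7,130 = 2,532 kg; Δv = 305×9.80665×ln(3.816) = 2991.0×1.3392 ≈ 4006 m/s.
Stage 3: m₀ = 1,432 kg, m_f = 1,432 − 1,010 = 422 kg; Δv = 364×9.80665×ln(3.393) = 3569.6×1.2218 ≈ 4361 m/s.
Total Δv = 3856 + 4006 + 4361 = 12223 m/s.

Δv ≈ 12200 m/s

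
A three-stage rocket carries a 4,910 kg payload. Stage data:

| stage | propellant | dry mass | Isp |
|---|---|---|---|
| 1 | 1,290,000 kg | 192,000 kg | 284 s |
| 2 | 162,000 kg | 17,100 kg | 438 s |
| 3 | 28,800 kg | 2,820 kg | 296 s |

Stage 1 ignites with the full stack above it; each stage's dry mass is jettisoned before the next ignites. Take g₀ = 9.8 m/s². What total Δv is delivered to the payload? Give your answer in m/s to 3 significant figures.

Ignition mass of stage 1 = 1,290,000+192,000 + 162,000+17,100 + 28,800+2,820 + 4,910 = 1,697,630 kg.
Stage 1: m₀ = 1,697,630 kg, m_f = 1,697,630 − 1,290,000 = 407,630 kg; Δv = 284×9.8×ln(4.165) = 2783.2×1.4266 ≈ 3971 m/s.
Stage 2: m₀ = 215,630 kg, m_f = 215,630 − 162,000 = 53,630 kg; Δv = 438×9.8×ln(4.021) = 4292.4×1.3915 ≈ 5973 m/s.
Stage 3: m₀ = 36,530 kg, m_f = 36,530 − 28,800 = 7,730 kg; Δv = 296×9.8×ln(4.726) = 2900.8×1.5530 ≈ 4505 m/s.
Total Δv = 3971 + 5973 + 4505 = 14449 m/s.

Δv ≈ 14400 m/s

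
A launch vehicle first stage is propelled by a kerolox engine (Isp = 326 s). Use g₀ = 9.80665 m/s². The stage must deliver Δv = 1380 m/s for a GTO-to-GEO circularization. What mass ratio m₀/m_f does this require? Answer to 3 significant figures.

v_e = Isp · g₀ = 326 × 9.80665 = 3197.0 m/s.
m₀/m_f = exp(Δv / v_e) = exp(1380 / 3197.0) = exp(0.4317) = 1.5398.

mass ratio ≈ 1.54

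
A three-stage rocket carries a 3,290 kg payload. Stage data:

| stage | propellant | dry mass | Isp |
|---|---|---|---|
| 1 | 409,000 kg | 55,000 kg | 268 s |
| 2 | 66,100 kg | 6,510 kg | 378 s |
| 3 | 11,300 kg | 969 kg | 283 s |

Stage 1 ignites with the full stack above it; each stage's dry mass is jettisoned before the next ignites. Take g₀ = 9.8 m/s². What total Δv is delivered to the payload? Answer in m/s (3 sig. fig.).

Ignition mass of stage 1 = 409,000+55,000 + 66,100+6,510 + 11,300+969 + 3,290 = 552,169 kg.
Stage 1: m₀ = 552,169 kg, m_f = 552,169 − 409,000 = 143,169 kg; Δv = 268×9.8×ln(3.857) = 2626.4×1.3498 ≈ 3545 m/s.
Stage 2: m₀ = 88,169 kg, m_f = 88,169 − 66,100 = 22,069 kg; Δv = 378×9.8×ln(3.995) = 3704.4×1.3851 ≈ 5131 m/s.
Stage 3: m₀ = 15,559 kg, m_f = 15,559 − 11,300 = 4,259 kg; Δv = 283×9.8×ln(3.653) = 2773.4×1.2956 ≈ 3593 m/s.
Total Δv = 3545 + 5131 + 3593 = 12269 m/s.

Δv ≈ 12300 m/s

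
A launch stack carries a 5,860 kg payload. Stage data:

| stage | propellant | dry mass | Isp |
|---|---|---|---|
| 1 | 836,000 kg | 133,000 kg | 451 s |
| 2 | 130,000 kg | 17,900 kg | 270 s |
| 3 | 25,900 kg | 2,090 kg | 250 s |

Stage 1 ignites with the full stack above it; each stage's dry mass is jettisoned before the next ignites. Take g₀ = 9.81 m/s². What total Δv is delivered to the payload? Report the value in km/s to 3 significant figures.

Δv ≈ 12.6 km/s

Ignition mass of stage 1 = 836,000+133,000 + 130,000+17,900 + 25,900+2,090 + 5,860 = 1,150,750 kg.
Stage 1: m₀ = 1,150,750 kg, m_f = 1,150,750 − 836,000 = 314,750 kg; Δv = 451×9.81×ln(3.656) = 4424.3×1.2964 ≈ 5736 m/s.
Stage 2: m₀ = 181,750 kg, m_f = 181,750 − 130,000 = 51,750 kg; Δv = 270×9.81×ln(3.512) = 2648.7×1.2562 ≈ 3327 m/s.
Stage 3: m₀ = 33,850 kg, m_f = 33,850 − 25,900 = 7,950 kg; Δv = 250×9.81×ln(4.258) = 2452.5×1.4488 ≈ 3553 m/s.
Total Δv = 5736 + 3327 + 3553 = 12616 m/s.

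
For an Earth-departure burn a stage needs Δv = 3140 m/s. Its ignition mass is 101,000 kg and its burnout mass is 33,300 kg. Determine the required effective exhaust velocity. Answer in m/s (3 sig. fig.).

v_e ≈ 2830 m/s

ln(m₀/m_f) = ln(101000/33300) = ln(3.033) = 1.1096.
Using Δv = v_e ln(m₀/m_f): v_e = Δv / ln(m₀/m_f) = 3140 / 1.1096 = 2829.9 m/s.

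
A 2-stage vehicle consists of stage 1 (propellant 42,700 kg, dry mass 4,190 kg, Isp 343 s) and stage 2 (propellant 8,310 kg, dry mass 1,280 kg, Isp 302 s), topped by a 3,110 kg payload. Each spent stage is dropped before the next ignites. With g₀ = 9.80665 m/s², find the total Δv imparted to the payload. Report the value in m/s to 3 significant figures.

Δv ≈ 7390 m/s

Ignition mass of stage 1 = 42,700+4,190 + 8,310+1,280 + 3,110 = 59,590 kg.
Stage 1: m₀ = 59,590 kg, m_f = 59,590 − 42,700 = 16,890 kg; Δv = 343×9.80665×ln(3.528) = 3363.7×1.2608 ≈ 4241 m/s.
Stage 2: m₀ = 12,700 kg, m_f = 12,700 − 8,310 = 4,390 kg; Δv = 302×9.80665×ln(2.893) = 2961.6×1.0623 ≈ 3146 m/s.
Total Δv = 4241 + 3146 = 7387 m/s.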